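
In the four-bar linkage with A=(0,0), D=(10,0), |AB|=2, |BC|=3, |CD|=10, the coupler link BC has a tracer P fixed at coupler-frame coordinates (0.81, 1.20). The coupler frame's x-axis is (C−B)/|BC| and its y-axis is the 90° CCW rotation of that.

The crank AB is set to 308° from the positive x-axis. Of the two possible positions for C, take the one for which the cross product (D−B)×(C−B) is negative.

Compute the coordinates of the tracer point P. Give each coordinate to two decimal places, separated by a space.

A=(0,0), D=(10.00,0)
B = A + 2.00·(cos308°, sin308°) = (1.2313, -1.5760)
|BD| = 8.9092
circle(B,3.00) ∩ circle(D,10.00): a=-0.6525, h=2.9282
  candidates: C₊=(0.0711,1.1906) cross=26.088; C₋=(1.1071,-4.5734) cross=-26.088
  mode - wants cross < 0 → take C=(1.1071,-4.5734) (cross=-26.088)
ex = (C−B)/|BC| = (-0.0414,-0.9991); ey = (0.9991,-0.0414)
P = B + 0.81·ex + 1.20·ey = (2.3968,-2.4350)

2.40 -2.44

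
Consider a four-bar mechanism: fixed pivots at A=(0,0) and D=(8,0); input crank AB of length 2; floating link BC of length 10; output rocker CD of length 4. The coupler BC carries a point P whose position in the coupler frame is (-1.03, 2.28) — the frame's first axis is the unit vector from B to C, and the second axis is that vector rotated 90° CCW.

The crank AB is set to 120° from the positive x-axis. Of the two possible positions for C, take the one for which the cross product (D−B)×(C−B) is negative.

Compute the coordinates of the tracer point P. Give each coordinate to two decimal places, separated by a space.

-0.56 4.19

A=(0,0), D=(8.00,0)
B = A + 2.00·(cos120°, sin120°) = (-1.0000, 1.7321)
|BD| = 9.1652
circle(B,10.00) ∩ circle(D,4.00): a=9.1652, h=4.0000
  candidates: C₊=(8.7559,3.9279) cross=36.661; C₋=(7.2441,-3.9279) cross=-36.661
  mode - wants cross < 0 → take C=(7.2441,-3.9279) (cross=-36.661)
ex = (C−B)/|BC| = (0.8244,-0.5660); ey = (0.5660,0.8244)
P = B + -1.03·ex + 2.28·ey = (-0.5587,4.1947)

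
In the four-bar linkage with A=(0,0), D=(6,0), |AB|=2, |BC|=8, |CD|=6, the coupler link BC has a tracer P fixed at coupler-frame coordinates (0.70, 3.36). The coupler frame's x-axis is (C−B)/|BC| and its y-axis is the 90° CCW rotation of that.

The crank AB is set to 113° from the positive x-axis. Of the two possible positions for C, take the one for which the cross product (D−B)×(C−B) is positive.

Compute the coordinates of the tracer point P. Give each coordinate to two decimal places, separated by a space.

A=(0,0), D=(6.00,0)
B = A + 2.00·(cos113°, sin113°) = (-0.7815, 1.8410)
|BD| = 7.0269
circle(B,8.00) ∩ circle(D,6.00): a=5.5058, h=5.8040
  candidates: C₊=(6.0526,5.9998) cross=40.784; C₋=(3.0114,-5.2027) cross=-40.784
  mode + wants cross > 0 → take C=(6.0526,5.9998) (cross=40.784)
ex = (C−B)/|BC| = (0.8543,0.5198); ey = (-0.5198,0.8543)
P = B + 0.70·ex + 3.36·ey = (-1.9302,5.0752)

-1.93 5.08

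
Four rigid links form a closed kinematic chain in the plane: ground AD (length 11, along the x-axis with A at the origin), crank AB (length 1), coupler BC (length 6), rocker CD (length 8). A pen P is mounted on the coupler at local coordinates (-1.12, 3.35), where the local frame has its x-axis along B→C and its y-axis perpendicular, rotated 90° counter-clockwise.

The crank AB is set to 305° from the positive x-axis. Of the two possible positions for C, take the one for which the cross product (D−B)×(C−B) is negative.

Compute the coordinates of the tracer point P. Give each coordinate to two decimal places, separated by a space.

2.16 2.34

A=(0,0), D=(11.00,0)
B = A + 1.00·(cos305°, sin305°) = (0.5736, -0.8192)
|BD| = 10.4586
circle(B,6.00) ∩ circle(D,8.00): a=3.8907, h=4.5676
  candidates: C₊=(4.0945,4.0391) cross=47.770; C₋=(4.8100,-5.0680) cross=-47.770
  mode - wants cross < 0 → take C=(4.8100,-5.0680) (cross=-47.770)
ex = (C−B)/|BC| = (0.7061,-0.7081); ey = (0.7081,0.7061)
P = B + -1.12·ex + 3.35·ey = (2.1550,2.3393)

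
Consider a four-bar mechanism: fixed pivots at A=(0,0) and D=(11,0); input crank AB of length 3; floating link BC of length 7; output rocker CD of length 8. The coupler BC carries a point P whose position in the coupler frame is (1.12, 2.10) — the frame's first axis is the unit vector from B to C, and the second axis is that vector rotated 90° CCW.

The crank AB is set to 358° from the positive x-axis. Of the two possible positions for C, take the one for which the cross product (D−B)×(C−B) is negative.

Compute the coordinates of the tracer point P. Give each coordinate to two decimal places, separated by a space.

A=(0,0), D=(11.00,0)
B = A + 3.00·(cos358°, sin358°) = (2.9982, -0.1047)
|BD| = 8.0025
circle(B,7.00) ∩ circle(D,8.00): a=3.0641, h=6.2938
  candidates: C₊=(5.9796,6.2286) cross=50.366; C₋=(6.1443,-6.3578) cross=-50.366
  mode - wants cross < 0 → take C=(6.1443,-6.3578) (cross=-50.366)
ex = (C−B)/|BC| = (0.4494,-0.8933); ey = (0.8933,0.4494)
P = B + 1.12·ex + 2.10·ey = (5.3775,-0.1614)

5.38 -0.16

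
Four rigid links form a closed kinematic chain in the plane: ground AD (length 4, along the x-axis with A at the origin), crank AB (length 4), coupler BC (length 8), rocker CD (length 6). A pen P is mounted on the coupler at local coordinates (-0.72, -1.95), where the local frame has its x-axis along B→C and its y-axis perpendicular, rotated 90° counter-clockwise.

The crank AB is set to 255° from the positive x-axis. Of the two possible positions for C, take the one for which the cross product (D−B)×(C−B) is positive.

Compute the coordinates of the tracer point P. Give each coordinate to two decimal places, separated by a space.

0.85 -4.74

A=(0,0), D=(4.00,0)
B = A + 4.00·(cos255°, sin255°) = (-1.0353, -3.8637)
|BD| = 6.3468
circle(B,8.00) ∩ circle(D,6.00): a=5.3792, h=5.9215
  candidates: C₊=(-0.3724,4.1088) cross=37.583; C₋=(6.8371,-5.2868) cross=-37.583
  mode + wants cross > 0 → take C=(-0.3724,4.1088) (cross=37.583)
ex = (C−B)/|BC| = (0.0829,0.9966); ey = (-0.9966,0.0829)
P = B + -0.72·ex + -1.95·ey = (0.8484,-4.7428)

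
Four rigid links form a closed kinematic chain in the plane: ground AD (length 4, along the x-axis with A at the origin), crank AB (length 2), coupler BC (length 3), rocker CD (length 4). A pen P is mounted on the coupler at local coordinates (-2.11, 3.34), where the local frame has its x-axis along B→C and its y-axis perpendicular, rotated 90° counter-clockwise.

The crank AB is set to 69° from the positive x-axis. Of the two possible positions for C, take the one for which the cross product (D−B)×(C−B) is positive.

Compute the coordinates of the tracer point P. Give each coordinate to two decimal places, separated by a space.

A=(0,0), D=(4.00,0)
B = A + 2.00·(cos69°, sin69°) = (0.7167, 1.8672)
|BD| = 3.7771
circle(B,3.00) ∩ circle(D,4.00): a=0.9619, h=2.8416
  candidates: C₊=(2.9576,3.8618) cross=10.733; C₋=(0.1481,-1.0785) cross=-10.733
  mode + wants cross > 0 → take C=(2.9576,3.8618) (cross=10.733)
ex = (C−B)/|BC| = (0.7470,0.6649); ey = (-0.6649,0.7470)
P = B + -2.11·ex + 3.34·ey = (-3.0800,2.9591)

-3.08 2.96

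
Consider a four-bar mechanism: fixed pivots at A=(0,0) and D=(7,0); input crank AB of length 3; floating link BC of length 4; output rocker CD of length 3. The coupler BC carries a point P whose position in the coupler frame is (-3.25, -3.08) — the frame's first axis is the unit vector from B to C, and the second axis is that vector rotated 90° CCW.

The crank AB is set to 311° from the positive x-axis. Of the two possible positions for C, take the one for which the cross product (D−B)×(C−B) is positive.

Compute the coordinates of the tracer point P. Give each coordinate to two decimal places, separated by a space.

A=(0,0), D=(7.00,0)
B = A + 3.00·(cos311°, sin311°) = (1.9682, -2.2641)
|BD| = 5.5177
circle(B,4.00) ∩ circle(D,3.00): a=3.3932, h=2.1181
  candidates: C₊=(4.1934,1.0598) cross=11.687; C₋=(5.9317,-2.8033) cross=-11.687
  mode + wants cross > 0 → take C=(4.1934,1.0598) (cross=11.687)
ex = (C−B)/|BC| = (0.5563,0.8310); ey = (-0.8310,0.5563)
P = B + -3.25·ex + -3.08·ey = (2.7196,-6.6782)

2.72 -6.68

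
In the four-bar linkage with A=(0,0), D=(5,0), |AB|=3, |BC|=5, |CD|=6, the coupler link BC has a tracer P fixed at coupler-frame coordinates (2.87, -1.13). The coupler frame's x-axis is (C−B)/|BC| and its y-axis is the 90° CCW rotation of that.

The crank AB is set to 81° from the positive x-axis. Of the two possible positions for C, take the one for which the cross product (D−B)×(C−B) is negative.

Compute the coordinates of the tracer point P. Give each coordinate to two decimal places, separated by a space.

-1.30 0.43

A=(0,0), D=(5.00,0)
B = A + 3.00·(cos81°, sin81°) = (0.4693, 2.9631)
|BD| = 5.4136
circle(B,5.00) ∩ circle(D,6.00): a=1.6908, h=4.7054
  candidates: C₊=(4.4598,5.9756) cross=25.473; C₋=(-0.6911,-1.9004) cross=-25.473
  mode - wants cross < 0 → take C=(-0.6911,-1.9004) (cross=-25.473)
ex = (C−B)/|BC| = (-0.2321,-0.9727); ey = (0.9727,-0.2321)
P = B + 2.87·ex + -1.13·ey = (-1.2959,0.4337)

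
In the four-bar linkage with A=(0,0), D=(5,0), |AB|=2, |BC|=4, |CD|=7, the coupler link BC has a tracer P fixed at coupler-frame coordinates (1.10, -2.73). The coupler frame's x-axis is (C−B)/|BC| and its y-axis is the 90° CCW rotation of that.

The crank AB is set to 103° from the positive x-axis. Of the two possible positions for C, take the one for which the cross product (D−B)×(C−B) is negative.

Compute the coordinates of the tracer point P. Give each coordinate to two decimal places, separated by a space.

-3.39 1.80

A=(0,0), D=(5.00,0)
B = A + 2.00·(cos103°, sin103°) = (-0.4499, 1.9487)
|BD| = 5.7878
circle(B,4.00) ∩ circle(D,7.00): a=0.0431, h=3.9998
  candidates: C₊=(0.9374,5.7005) cross=23.150; C₋=(-1.7560,-1.8320) cross=-23.150
  mode - wants cross < 0 → take C=(-1.7560,-1.8320) (cross=-23.150)
ex = (C−B)/|BC| = (-0.3265,-0.9452); ey = (0.9452,-0.3265)
P = B + 1.10·ex + -2.73·ey = (-3.3894,1.8005)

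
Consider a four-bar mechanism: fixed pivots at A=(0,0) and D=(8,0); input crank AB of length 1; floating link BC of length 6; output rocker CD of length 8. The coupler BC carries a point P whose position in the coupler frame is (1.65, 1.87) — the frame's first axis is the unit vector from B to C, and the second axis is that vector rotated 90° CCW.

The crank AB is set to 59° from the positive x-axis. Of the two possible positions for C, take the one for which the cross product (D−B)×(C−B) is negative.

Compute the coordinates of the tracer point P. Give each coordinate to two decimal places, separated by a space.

A=(0,0), D=(8.00,0)
B = A + 1.00·(cos59°, sin59°) = (0.5150, 0.8572)
|BD| = 7.5339
circle(B,6.00) ∩ circle(D,8.00): a=1.9087, h=5.6883
  candidates: C₊=(3.0585,6.2914) cross=42.855; C₋=(1.7641,-5.0114) cross=-42.855
  mode - wants cross < 0 → take C=(1.7641,-5.0114) (cross=-42.855)
ex = (C−B)/|BC| = (0.2082,-0.9781); ey = (0.9781,0.2082)
P = B + 1.65·ex + 1.87·ey = (2.6876,-0.3674)

2.69 -0.37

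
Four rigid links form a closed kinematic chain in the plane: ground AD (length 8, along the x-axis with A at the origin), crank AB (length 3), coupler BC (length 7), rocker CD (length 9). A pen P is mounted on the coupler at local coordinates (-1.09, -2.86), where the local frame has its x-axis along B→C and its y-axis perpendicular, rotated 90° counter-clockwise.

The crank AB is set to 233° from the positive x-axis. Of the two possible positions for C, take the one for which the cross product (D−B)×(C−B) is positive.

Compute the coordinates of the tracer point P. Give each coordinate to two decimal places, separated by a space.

A=(0,0), D=(8.00,0)
B = A + 3.00·(cos233°, sin233°) = (-1.8054, -2.3959)
|BD| = 10.0939
circle(B,7.00) ∩ circle(D,9.00): a=3.4618, h=6.0840
  candidates: C₊=(0.1133,4.3360) cross=61.412; C₋=(3.0016,-7.4844) cross=-61.412
  mode + wants cross > 0 → take C=(0.1133,4.3360) (cross=61.412)
ex = (C−B)/|BC| = (0.2741,0.9617); ey = (-0.9617,0.2741)
P = B + -1.09·ex + -2.86·ey = (0.6462,-4.2281)

0.65 -4.23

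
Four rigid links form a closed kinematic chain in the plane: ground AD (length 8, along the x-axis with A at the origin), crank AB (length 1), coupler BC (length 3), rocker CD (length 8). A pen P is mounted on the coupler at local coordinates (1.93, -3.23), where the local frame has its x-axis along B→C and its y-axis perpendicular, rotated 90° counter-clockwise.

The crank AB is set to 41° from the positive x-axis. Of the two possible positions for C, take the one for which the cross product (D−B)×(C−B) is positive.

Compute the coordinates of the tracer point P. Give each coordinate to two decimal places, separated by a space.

4.06 2.45

A=(0,0), D=(8.00,0)
B = A + 1.00·(cos41°, sin41°) = (0.7547, 0.6561)
|BD| = 7.2749
circle(B,3.00) ∩ circle(D,8.00): a=-0.1426, h=2.9966
  candidates: C₊=(0.8829,3.6533) cross=21.800; C₋=(0.3424,-2.3155) cross=-21.800
  mode + wants cross > 0 → take C=(0.8829,3.6533) (cross=21.800)
ex = (C−B)/|BC| = (0.0427,0.9991); ey = (-0.9991,0.0427)
P = B + 1.93·ex + -3.23·ey = (4.0642,2.4463)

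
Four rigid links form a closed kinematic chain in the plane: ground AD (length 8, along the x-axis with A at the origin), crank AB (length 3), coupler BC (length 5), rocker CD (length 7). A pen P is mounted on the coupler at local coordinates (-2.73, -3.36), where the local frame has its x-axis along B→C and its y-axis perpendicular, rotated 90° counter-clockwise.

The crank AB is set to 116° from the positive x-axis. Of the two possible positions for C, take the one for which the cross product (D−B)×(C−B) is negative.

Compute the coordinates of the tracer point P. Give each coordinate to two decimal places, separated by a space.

-5.59 3.37

A=(0,0), D=(8.00,0)
B = A + 3.00·(cos116°, sin116°) = (-1.3151, 2.6964)
|BD| = 9.6975
circle(B,5.00) ∩ circle(D,7.00): a=3.6113, h=3.4581
  candidates: C₊=(3.1153,5.0140) cross=33.535; C₋=(1.1923,-1.6295) cross=-33.535
  mode - wants cross < 0 → take C=(1.1923,-1.6295) (cross=-33.535)
ex = (C−B)/|BC| = (0.5015,-0.8652); ey = (0.8652,0.5015)
P = B + -2.73·ex + -3.36·ey = (-5.5911,3.3733)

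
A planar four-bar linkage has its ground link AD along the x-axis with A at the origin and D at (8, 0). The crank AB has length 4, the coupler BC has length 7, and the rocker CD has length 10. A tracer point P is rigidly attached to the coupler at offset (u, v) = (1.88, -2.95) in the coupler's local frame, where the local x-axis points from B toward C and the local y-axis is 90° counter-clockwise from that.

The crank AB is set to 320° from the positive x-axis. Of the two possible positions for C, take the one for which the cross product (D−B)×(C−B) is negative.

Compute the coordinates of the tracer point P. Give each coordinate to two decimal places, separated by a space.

A=(0,0), D=(8.00,0)
B = A + 4.00·(cos320°, sin320°) = (3.0642, -2.5712)
|BD| = 5.5654
circle(B,7.00) ∩ circle(D,10.00): a=-1.7992, h=6.7648
  candidates: C₊=(-1.6568,2.5972) cross=37.649; C₋=(4.5938,-9.4020) cross=-37.649
  mode - wants cross < 0 → take C=(4.5938,-9.4020) (cross=-37.649)
ex = (C−B)/|BC| = (0.2185,-0.9758); ey = (0.9758,0.2185)
P = B + 1.88·ex + -2.95·ey = (0.5963,-5.0503)

0.60 -5.05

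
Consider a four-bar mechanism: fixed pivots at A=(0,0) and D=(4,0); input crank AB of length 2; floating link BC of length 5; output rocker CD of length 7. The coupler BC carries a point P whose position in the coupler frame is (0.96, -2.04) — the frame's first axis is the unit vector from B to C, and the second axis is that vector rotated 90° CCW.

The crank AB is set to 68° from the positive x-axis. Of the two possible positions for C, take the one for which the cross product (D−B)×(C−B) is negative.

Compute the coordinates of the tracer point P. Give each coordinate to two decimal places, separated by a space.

-1.37 2.63

A=(0,0), D=(4.00,0)
B = A + 2.00·(cos68°, sin68°) = (0.7492, 1.8544)
|BD| = 3.7425
circle(B,5.00) ∩ circle(D,7.00): a=-1.3352, h=4.8184
  candidates: C₊=(1.9770,6.7013) cross=18.033; C₋=(-2.7980,-1.6694) cross=-18.033
  mode - wants cross < 0 → take C=(-2.7980,-1.6694) (cross=-18.033)
ex = (C−B)/|BC| = (-0.7094,-0.7048); ey = (0.7048,-0.7094)
P = B + 0.96·ex + -2.04·ey = (-1.3696,2.6251)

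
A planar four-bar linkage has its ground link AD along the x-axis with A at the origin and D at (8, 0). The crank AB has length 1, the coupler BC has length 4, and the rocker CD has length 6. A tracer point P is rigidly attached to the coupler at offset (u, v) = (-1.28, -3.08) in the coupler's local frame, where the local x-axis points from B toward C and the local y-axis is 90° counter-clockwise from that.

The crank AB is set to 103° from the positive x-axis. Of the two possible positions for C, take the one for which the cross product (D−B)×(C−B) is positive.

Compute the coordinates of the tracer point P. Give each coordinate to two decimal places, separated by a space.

A=(0,0), D=(8.00,0)
B = A + 1.00·(cos103°, sin103°) = (-0.2250, 0.9744)
|BD| = 8.2825
circle(B,4.00) ∩ circle(D,6.00): a=2.9339, h=2.7189
  candidates: C₊=(3.0084,3.3292) cross=22.519; C₋=(2.3687,-2.0708) cross=-22.519
  mode + wants cross > 0 → take C=(3.0084,3.3292) (cross=22.519)
ex = (C−B)/|BC| = (0.8083,0.5887); ey = (-0.5887,0.8083)
P = B + -1.28·ex + -3.08·ey = (0.5536,-2.2689)

0.55 -2.27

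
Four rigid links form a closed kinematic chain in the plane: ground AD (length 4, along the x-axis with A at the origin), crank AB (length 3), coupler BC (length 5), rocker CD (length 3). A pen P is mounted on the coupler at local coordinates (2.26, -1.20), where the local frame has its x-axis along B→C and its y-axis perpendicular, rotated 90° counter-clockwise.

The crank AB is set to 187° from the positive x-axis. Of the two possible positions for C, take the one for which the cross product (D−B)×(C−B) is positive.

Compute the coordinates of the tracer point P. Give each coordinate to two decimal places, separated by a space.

A=(0,0), D=(4.00,0)
B = A + 3.00·(cos187°, sin187°) = (-2.9776, -0.3656)
|BD| = 6.9872
circle(B,5.00) ∩ circle(D,3.00): a=4.6386, h=1.8665
  candidates: C₊=(1.5569,1.7410) cross=13.042; C₋=(1.7522,-1.9868) cross=-13.042
  mode + wants cross > 0 → take C=(1.5569,1.7410) (cross=13.042)
ex = (C−B)/|BC| = (0.9069,0.4213); ey = (-0.4213,0.9069)
P = B + 2.26·ex + -1.20·ey = (-0.4224,-0.5017)

-0.42 -0.50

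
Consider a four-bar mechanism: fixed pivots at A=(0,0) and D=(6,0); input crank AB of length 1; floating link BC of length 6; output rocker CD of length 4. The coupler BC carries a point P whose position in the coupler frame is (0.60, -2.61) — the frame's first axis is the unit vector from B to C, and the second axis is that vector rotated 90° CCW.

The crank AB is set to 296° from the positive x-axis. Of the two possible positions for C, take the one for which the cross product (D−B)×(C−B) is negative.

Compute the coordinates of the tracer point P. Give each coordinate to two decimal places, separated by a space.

-0.39 -3.45

A=(0,0), D=(6.00,0)
B = A + 1.00·(cos296°, sin296°) = (0.4384, -0.8988)
|BD| = 5.6338
circle(B,6.00) ∩ circle(D,4.00): a=4.5919, h=3.8619
  candidates: C₊=(4.3553,3.6462) cross=21.757; C₋=(5.5876,-3.9787) cross=-21.757
  mode - wants cross < 0 → take C=(5.5876,-3.9787) (cross=-21.757)
ex = (C−B)/|BC| = (0.8582,-0.5133); ey = (0.5133,0.8582)
P = B + 0.60·ex + -2.61·ey = (-0.3865,-3.4467)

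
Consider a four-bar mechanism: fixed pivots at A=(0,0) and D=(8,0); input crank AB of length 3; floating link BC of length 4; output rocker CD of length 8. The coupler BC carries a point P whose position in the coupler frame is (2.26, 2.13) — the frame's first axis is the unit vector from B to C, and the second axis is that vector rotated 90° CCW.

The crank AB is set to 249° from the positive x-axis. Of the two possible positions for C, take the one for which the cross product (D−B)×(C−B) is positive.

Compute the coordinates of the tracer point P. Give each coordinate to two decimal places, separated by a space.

-2.47 -0.03

A=(0,0), D=(8.00,0)
B = A + 3.00·(cos249°, sin249°) = (-1.0751, -2.8007)
|BD| = 9.4975
circle(B,4.00) ∩ circle(D,8.00): a=2.2217, h=3.3262
  candidates: C₊=(0.0669,1.0328) cross=31.591; C₋=(2.0287,-5.3239) cross=-31.591
  mode + wants cross > 0 → take C=(0.0669,1.0328) (cross=31.591)
ex = (C−B)/|BC| = (0.2855,0.9584); ey = (-0.9584,0.2855)
P = B + 2.26·ex + 2.13·ey = (-2.4712,-0.0267)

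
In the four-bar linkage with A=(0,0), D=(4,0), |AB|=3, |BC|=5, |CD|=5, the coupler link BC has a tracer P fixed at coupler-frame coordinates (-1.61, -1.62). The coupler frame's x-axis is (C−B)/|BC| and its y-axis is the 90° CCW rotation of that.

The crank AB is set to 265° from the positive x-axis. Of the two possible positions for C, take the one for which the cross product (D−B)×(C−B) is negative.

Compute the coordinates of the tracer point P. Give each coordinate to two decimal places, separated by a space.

A=(0,0), D=(4.00,0)
B = A + 3.00·(cos265°, sin265°) = (-0.2615, -2.9886)
|BD| = 5.2050
circle(B,5.00) ∩ circle(D,5.00): a=2.6025, h=4.2693
  candidates: C₊=(-0.5821,2.0011) cross=22.222; C₋=(4.3206,-4.9897) cross=-22.222
  mode - wants cross < 0 → take C=(4.3206,-4.9897) (cross=-22.222)
ex = (C−B)/|BC| = (0.9164,-0.4002); ey = (0.4002,0.9164)
P = B + -1.61·ex + -1.62·ey = (-2.3853,-3.8288)

-2.39 -3.83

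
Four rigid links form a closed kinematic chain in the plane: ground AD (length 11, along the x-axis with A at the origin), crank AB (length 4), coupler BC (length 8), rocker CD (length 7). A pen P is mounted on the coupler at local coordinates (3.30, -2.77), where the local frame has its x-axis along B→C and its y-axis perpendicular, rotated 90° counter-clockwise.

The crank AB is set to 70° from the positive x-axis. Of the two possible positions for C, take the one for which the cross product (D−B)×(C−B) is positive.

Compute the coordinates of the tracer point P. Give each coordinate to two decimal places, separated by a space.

A=(0,0), D=(11.00,0)
B = A + 4.00·(cos70°, sin70°) = (1.3681, 3.7588)
|BD| = 10.3394
circle(B,8.00) ∩ circle(D,7.00): a=5.8951, h=5.4082
  candidates: C₊=(8.8259,6.6538) cross=55.917; C₋=(4.8937,-3.4225) cross=-55.917
  mode + wants cross > 0 → take C=(8.8259,6.6538) (cross=55.917)
ex = (C−B)/|BC| = (0.9322,0.3619); ey = (-0.3619,0.9322)
P = B + 3.30·ex + -2.77·ey = (5.4468,2.3707)

5.45 2.37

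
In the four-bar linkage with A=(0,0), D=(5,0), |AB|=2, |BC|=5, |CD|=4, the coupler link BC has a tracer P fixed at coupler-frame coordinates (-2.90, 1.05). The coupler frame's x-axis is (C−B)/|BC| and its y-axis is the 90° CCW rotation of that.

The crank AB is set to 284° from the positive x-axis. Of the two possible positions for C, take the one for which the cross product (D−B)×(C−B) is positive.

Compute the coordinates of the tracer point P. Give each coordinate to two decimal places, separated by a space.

-1.46 -4.33

A=(0,0), D=(5.00,0)
B = A + 2.00·(cos284°, sin284°) = (0.4838, -1.9406)
|BD| = 4.9154
circle(B,5.00) ∩ circle(D,4.00): a=3.3732, h=3.6907
  candidates: C₊=(2.1260,2.7821) cross=18.142; C₋=(5.0401,-3.9998) cross=-18.142
  mode + wants cross > 0 → take C=(2.1260,2.7821) (cross=18.142)
ex = (C−B)/|BC| = (0.3284,0.9445); ey = (-0.9445,0.3284)
P = B + -2.90·ex + 1.05·ey = (-1.4603,-4.3349)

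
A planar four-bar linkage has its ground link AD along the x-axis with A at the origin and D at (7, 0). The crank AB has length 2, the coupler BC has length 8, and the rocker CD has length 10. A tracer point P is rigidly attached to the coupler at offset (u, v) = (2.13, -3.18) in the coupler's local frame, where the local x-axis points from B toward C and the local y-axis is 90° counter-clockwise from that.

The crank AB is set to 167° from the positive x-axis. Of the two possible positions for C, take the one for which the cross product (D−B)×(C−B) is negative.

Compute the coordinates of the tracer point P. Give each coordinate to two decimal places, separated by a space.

-4.46 -2.44

A=(0,0), D=(7.00,0)
B = A + 2.00·(cos167°, sin167°) = (-1.9487, 0.4499)
|BD| = 8.9600
circle(B,8.00) ∩ circle(D,10.00): a=2.4711, h=7.6088
  candidates: C₊=(0.9013,7.9250) cross=68.175; C₋=(0.1372,-7.2734) cross=-68.175
  mode - wants cross < 0 → take C=(0.1372,-7.2734) (cross=-68.175)
ex = (C−B)/|BC| = (0.2607,-0.9654); ey = (0.9654,0.2607)
P = B + 2.13·ex + -3.18·ey = (-4.4634,-2.4356)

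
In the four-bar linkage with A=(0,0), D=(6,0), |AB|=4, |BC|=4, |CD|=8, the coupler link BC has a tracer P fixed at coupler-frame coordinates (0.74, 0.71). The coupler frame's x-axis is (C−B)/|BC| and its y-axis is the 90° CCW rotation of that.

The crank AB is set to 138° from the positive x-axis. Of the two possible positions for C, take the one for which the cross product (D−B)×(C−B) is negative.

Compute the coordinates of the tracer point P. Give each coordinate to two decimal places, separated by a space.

-2.09 2.15

A=(0,0), D=(6.00,0)
B = A + 4.00·(cos138°, sin138°) = (-2.9726, 2.6765)
|BD| = 9.3633
circle(B,4.00) ∩ circle(D,8.00): a=2.1184, h=3.3930
  candidates: C₊=(0.0273,5.3224) cross=31.769; C₋=(-1.9124,-1.1804) cross=-31.769
  mode - wants cross < 0 → take C=(-1.9124,-1.1804) (cross=-31.769)
ex = (C−B)/|BC| = (0.2650,-0.9642); ey = (0.9642,0.2650)
P = B + 0.74·ex + 0.71·ey = (-2.0918,2.1512)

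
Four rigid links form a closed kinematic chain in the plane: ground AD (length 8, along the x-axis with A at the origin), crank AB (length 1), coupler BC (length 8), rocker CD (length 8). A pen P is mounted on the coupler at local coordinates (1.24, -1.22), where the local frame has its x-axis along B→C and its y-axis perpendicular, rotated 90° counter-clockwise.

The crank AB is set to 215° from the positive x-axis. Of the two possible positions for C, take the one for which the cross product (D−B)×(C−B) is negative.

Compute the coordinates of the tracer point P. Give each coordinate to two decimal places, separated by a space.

-1.04 -2.30

A=(0,0), D=(8.00,0)
B = A + 1.00·(cos215°, sin215°) = (-0.8192, -0.5736)
|BD| = 8.8378
circle(B,8.00) ∩ circle(D,8.00): a=4.4189, h=6.6688
  candidates: C₊=(3.1576,6.3680) cross=58.938; C₋=(4.0232,-6.9416) cross=-58.938
  mode - wants cross < 0 → take C=(4.0232,-6.9416) (cross=-58.938)
ex = (C−B)/|BC| = (0.6053,-0.7960); ey = (0.7960,0.6053)
P = B + 1.24·ex + -1.22·ey = (-1.0397,-2.2991)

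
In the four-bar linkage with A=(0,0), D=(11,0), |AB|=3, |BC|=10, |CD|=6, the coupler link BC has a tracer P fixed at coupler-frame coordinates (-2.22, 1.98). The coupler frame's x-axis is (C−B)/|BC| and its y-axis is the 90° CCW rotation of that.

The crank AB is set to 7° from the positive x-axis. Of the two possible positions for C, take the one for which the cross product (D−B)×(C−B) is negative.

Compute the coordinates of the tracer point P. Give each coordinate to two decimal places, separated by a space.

2.52 3.31

A=(0,0), D=(11.00,0)
B = A + 3.00·(cos7°, sin7°) = (2.9776, 0.3656)
|BD| = 8.0307
circle(B,10.00) ∩ circle(D,6.00): a=8.0001, h=5.9999
  candidates: C₊=(11.2426,5.9951) cross=48.184; C₋=(10.6962,-5.9923) cross=-48.184
  mode - wants cross < 0 → take C=(10.6962,-5.9923) (cross=-48.184)
ex = (C−B)/|BC| = (0.7719,-0.6358); ey = (0.6358,0.7719)
P = B + -2.22·ex + 1.98·ey = (2.5230,3.3053)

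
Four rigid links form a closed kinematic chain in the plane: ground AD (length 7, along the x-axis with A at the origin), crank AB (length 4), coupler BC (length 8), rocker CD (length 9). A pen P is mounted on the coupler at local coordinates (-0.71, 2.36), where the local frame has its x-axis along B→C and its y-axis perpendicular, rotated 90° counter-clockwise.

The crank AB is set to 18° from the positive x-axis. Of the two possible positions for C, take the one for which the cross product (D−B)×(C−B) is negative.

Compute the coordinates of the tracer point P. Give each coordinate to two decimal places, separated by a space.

A=(0,0), D=(7.00,0)
B = A + 4.00·(cos18°, sin18°) = (3.8042, 1.2361)
|BD| = 3.4265
circle(B,8.00) ∩ circle(D,9.00): a=-0.7674, h=7.9631
  candidates: C₊=(5.9611,8.9398) cross=27.286; C₋=(0.2159,-5.9140) cross=-27.286
  mode - wants cross < 0 → take C=(0.2159,-5.9140) (cross=-27.286)
ex = (C−B)/|BC| = (-0.4485,-0.8938); ey = (0.8938,-0.4485)
P = B + -0.71·ex + 2.36·ey = (6.2320,0.8121)

6.23 0.81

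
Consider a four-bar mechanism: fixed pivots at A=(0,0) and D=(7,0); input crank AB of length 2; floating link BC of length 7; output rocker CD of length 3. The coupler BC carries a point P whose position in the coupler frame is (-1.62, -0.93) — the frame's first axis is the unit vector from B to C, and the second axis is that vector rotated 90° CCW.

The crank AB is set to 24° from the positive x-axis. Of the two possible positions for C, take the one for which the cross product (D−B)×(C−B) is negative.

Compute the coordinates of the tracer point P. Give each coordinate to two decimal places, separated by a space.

A=(0,0), D=(7.00,0)
B = A + 2.00·(cos24°, sin24°) = (1.8271, 0.8135)
|BD| = 5.2365
circle(B,7.00) ∩ circle(D,3.00): a=6.4376, h=2.7491
  candidates: C₊=(8.6136,2.5291) cross=14.395; C₋=(7.7595,-2.9023) cross=-14.395
  mode - wants cross < 0 → take C=(7.7595,-2.9023) (cross=-14.395)
ex = (C−B)/|BC| = (0.8475,-0.5308); ey = (0.5308,0.8475)
P = B + -1.62·ex + -0.93·ey = (-0.0395,0.8852)

-0.04 0.89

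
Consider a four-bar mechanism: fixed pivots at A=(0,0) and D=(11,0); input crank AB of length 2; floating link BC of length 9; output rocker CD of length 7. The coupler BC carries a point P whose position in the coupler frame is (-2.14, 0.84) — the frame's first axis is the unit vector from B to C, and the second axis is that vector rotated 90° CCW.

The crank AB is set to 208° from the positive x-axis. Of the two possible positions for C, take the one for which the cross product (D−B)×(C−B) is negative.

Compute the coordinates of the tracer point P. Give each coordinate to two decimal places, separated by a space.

-3.27 0.80

A=(0,0), D=(11.00,0)
B = A + 2.00·(cos208°, sin208°) = (-1.7659, -0.9389)
|BD| = 12.8004
circle(B,9.00) ∩ circle(D,7.00): a=7.6502, h=4.7408
  candidates: C₊=(5.5159,4.3502) cross=60.684; C₋=(6.2114,-5.1058) cross=-60.684
  mode - wants cross < 0 → take C=(6.2114,-5.1058) (cross=-60.684)
ex = (C−B)/|BC| = (0.8864,-0.4630); ey = (0.4630,0.8864)
P = B + -2.14·ex + 0.84·ey = (-3.2738,0.7964)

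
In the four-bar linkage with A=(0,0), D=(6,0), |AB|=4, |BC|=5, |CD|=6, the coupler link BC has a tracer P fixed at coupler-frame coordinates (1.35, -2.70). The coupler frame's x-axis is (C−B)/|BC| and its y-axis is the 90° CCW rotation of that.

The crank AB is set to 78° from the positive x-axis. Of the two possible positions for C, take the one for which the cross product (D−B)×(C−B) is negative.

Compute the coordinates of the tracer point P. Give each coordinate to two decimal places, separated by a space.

A=(0,0), D=(6.00,0)
B = A + 4.00·(cos78°, sin78°) = (0.8316, 3.9126)
|BD| = 6.4823
circle(B,5.00) ∩ circle(D,6.00): a=2.3927, h=4.3903
  candidates: C₊=(5.3893,5.9688) cross=28.459; C₋=(0.0894,-1.0320) cross=-28.459
  mode - wants cross < 0 → take C=(0.0894,-1.0320) (cross=-28.459)
ex = (C−B)/|BC| = (-0.1484,-0.9889); ey = (0.9889,-0.1484)
P = B + 1.35·ex + -2.70·ey = (-2.0388,2.9783)

-2.04 2.98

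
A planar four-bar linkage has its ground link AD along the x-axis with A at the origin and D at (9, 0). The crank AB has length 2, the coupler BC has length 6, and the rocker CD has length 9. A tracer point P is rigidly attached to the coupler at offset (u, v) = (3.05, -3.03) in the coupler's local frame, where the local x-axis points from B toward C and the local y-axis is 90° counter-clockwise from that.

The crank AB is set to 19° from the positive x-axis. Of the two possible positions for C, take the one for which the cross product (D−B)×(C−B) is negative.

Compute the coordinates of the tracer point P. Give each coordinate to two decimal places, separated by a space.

A=(0,0), D=(9.00,0)
B = A + 2.00·(cos19°, sin19°) = (1.8910, 0.6511)
|BD| = 7.1387
circle(B,6.00) ∩ circle(D,9.00): a=0.4175, h=5.9855
  candidates: C₊=(2.8528,6.5736) cross=42.728; C₋=(1.7609,-5.3475) cross=-42.728
  mode - wants cross < 0 → take C=(1.7609,-5.3475) (cross=-42.728)
ex = (C−B)/|BC| = (-0.0217,-0.9998); ey = (0.9998,-0.0217)
P = B + 3.05·ex + -3.03·ey = (-1.2044,-2.3324)

-1.20 -2.33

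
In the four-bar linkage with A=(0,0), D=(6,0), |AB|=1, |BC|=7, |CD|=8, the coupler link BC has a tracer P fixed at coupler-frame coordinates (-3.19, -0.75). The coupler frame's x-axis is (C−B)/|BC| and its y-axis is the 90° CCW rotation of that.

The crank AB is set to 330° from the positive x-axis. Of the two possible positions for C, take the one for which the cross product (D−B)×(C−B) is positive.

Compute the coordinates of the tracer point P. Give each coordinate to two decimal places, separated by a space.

1.41 -3.73

A=(0,0), D=(6.00,0)
B = A + 1.00·(cos330°, sin330°) = (0.8660, -0.5000)
|BD| = 5.1583
circle(B,7.00) ∩ circle(D,8.00): a=1.1252, h=6.9090
  candidates: C₊=(1.3162,6.4855) cross=35.638; C₋=(2.6556,-7.2674) cross=-35.638
  mode + wants cross > 0 → take C=(1.3162,6.4855) (cross=35.638)
ex = (C−B)/|BC| = (0.0643,0.9979); ey = (-0.9979,0.0643)
P = B + -3.19·ex + -0.75·ey = (1.4093,-3.7316)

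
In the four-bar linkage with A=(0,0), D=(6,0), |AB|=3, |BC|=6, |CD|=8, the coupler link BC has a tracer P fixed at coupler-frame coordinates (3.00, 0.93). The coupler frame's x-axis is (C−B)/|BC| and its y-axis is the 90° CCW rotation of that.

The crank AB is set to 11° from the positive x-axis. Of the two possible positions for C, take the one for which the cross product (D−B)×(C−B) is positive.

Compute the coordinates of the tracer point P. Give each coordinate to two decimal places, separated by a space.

1.10 3.11

A=(0,0), D=(6.00,0)
B = A + 3.00·(cos11°, sin11°) = (2.9449, 0.5724)
|BD| = 3.1083
circle(B,6.00) ∩ circle(D,8.00): a=-2.9500, h=5.2247
  candidates: C₊=(1.0076,6.2511) cross=16.240; C₋=(-0.9168,-4.0197) cross=-16.240
  mode + wants cross > 0 → take C=(1.0076,6.2511) (cross=16.240)
ex = (C−B)/|BC| = (-0.3229,0.9464); ey = (-0.9464,-0.3229)
P = B + 3.00·ex + 0.93·ey = (1.0960,3.1115)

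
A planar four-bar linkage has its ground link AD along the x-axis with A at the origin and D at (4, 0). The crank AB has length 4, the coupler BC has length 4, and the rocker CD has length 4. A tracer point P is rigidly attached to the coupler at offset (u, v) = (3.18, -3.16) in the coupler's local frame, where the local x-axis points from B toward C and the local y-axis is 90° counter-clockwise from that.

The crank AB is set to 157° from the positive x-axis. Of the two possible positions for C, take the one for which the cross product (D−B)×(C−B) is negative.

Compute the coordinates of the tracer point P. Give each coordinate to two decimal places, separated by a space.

A=(0,0), D=(4.00,0)
B = A + 4.00·(cos157°, sin157°) = (-3.6820, 1.5629)
|BD| = 7.8394
circle(B,4.00) ∩ circle(D,4.00): a=3.9197, h=0.7975
  candidates: C₊=(0.3180,1.5629) cross=6.252; C₋=(0.0000,0.0000) cross=-6.252
  mode - wants cross < 0 → take C=(0.0000,0.0000) (cross=-6.252)
ex = (C−B)/|BC| = (0.9205,-0.3907); ey = (0.3907,0.9205)
P = B + 3.18·ex + -3.16·ey = (-1.9895,-2.5884)

-1.99 -2.59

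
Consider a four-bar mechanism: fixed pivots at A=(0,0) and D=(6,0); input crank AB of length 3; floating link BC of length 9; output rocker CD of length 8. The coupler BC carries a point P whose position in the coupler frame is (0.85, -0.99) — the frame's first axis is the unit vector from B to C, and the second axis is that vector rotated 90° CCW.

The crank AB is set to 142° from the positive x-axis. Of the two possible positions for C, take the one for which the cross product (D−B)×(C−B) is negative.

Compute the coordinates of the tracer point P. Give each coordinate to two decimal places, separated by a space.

-2.93 0.67

A=(0,0), D=(6.00,0)
B = A + 3.00·(cos142°, sin142°) = (-2.3640, 1.8470)
|BD| = 8.5655
circle(B,9.00) ∩ circle(D,8.00): a=5.2751, h=7.2920
  candidates: C₊=(4.3594,7.8300) cross=62.460; C₋=(1.2146,-6.4109) cross=-62.460
  mode - wants cross < 0 → take C=(1.2146,-6.4109) (cross=-62.460)
ex = (C−B)/|BC| = (0.3976,-0.9175); ey = (0.9175,0.3976)
P = B + 0.85·ex + -0.99·ey = (-2.9344,0.6734)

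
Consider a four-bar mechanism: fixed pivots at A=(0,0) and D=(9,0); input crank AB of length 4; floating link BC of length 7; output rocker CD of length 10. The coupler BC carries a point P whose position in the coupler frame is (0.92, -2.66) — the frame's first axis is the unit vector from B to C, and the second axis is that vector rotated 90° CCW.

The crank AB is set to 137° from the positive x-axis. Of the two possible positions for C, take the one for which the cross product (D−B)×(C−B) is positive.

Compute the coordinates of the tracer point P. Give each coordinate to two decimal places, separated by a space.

A=(0,0), D=(9.00,0)
B = A + 4.00·(cos137°, sin137°) = (-2.9254, 2.7280)
|BD| = 12.2335
circle(B,7.00) ∩ circle(D,10.00): a=4.0323, h=5.7219
  candidates: C₊=(2.2813,7.4067) cross=69.999; C₋=(-0.2706,-3.7491) cross=-69.999
  mode + wants cross > 0 → take C=(2.2813,7.4067) (cross=69.999)
ex = (C−B)/|BC| = (0.7438,0.6684); ey = (-0.6684,0.7438)
P = B + 0.92·ex + -2.66·ey = (-0.4632,1.3644)

-0.46 1.36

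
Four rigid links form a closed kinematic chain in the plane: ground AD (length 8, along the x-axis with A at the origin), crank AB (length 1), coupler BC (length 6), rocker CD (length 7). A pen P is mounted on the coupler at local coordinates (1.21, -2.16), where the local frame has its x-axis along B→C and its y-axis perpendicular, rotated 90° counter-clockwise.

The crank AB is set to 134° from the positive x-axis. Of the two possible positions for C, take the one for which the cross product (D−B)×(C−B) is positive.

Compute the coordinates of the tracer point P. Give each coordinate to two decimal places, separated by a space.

A=(0,0), D=(8.00,0)
B = A + 1.00·(cos134°, sin134°) = (-0.6947, 0.7193)
|BD| = 8.7244
circle(B,6.00) ∩ circle(D,7.00): a=3.6171, h=4.7871
  candidates: C₊=(3.3049,5.1919) cross=41.764; C₋=(2.5155,-4.3497) cross=-41.764
  mode + wants cross > 0 → take C=(3.3049,5.1919) (cross=41.764)
ex = (C−B)/|BC| = (0.6666,0.7454); ey = (-0.7454,0.6666)
P = B + 1.21·ex + -2.16·ey = (1.7220,0.1815)

1.72 0.18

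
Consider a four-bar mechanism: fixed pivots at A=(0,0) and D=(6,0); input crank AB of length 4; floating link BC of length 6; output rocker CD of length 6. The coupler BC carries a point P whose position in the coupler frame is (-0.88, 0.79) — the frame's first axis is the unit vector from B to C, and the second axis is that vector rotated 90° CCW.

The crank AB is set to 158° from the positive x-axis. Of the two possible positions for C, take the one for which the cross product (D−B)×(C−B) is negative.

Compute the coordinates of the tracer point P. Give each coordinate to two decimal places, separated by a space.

A=(0,0), D=(6.00,0)
B = A + 4.00·(cos158°, sin158°) = (-3.7087, 1.4984)
|BD| = 9.8237
circle(B,6.00) ∩ circle(D,6.00): a=4.9118, h=3.4458
  candidates: C₊=(1.6712,4.1547) cross=33.851; C₋=(0.6200,-2.6563) cross=-33.851
  mode - wants cross < 0 → take C=(0.6200,-2.6563) (cross=-33.851)
ex = (C−B)/|BC| = (0.7215,-0.6925); ey = (0.6925,0.7215)
P = B + -0.88·ex + 0.79·ey = (-3.7966,2.6777)

-3.80 2.68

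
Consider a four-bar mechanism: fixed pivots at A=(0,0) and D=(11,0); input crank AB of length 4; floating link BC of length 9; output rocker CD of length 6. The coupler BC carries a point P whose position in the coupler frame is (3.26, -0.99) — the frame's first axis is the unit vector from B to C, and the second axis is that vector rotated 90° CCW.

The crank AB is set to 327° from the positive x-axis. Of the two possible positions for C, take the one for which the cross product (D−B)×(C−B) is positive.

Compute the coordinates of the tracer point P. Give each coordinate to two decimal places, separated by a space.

5.97 0.01

A=(0,0), D=(11.00,0)
B = A + 4.00·(cos327°, sin327°) = (3.3547, -2.1786)
|BD| = 7.9497
circle(B,9.00) ∩ circle(D,6.00): a=6.8051, h=5.8898
  candidates: C₊=(8.2852,5.3507) cross=46.822; C₋=(11.5134,-5.9780) cross=-46.822
  mode + wants cross > 0 → take C=(8.2852,5.3507) (cross=46.822)
ex = (C−B)/|BC| = (0.5478,0.8366); ey = (-0.8366,0.5478)
P = B + 3.26·ex + -0.99·ey = (5.9689,0.0063)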